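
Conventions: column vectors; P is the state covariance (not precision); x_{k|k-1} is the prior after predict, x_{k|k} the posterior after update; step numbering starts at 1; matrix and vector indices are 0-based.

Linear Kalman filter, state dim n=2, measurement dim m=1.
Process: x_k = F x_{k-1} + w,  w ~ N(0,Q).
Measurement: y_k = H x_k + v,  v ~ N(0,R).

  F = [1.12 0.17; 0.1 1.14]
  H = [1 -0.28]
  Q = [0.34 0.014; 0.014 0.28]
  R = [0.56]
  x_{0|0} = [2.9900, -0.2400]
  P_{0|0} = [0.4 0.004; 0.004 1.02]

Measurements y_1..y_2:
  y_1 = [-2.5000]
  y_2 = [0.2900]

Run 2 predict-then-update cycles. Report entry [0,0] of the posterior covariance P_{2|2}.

P_post[0,0] = 0.5520

step 1: x^-=[3.3080, 0.0254]  P^-=[0.8728 0.2617; 0.2617 1.6105]  S=[1.4125]  K=[0.5660; -0.1340]  nu=[-5.8009]  x^+=[0.0246, 0.8028]  P^+=[0.4202 0.3688; 0.3688 1.5851]
step 2: x^-=[0.1640, 0.9176]  P^-=[1.0534 0.8454; 0.8454 2.4283]  S=[1.3303]  K=[0.6139; 0.1244]  nu=[0.3829]  x^+=[0.3991, 0.9653]  P^+=[0.5520 0.7438; 0.7438 2.4077]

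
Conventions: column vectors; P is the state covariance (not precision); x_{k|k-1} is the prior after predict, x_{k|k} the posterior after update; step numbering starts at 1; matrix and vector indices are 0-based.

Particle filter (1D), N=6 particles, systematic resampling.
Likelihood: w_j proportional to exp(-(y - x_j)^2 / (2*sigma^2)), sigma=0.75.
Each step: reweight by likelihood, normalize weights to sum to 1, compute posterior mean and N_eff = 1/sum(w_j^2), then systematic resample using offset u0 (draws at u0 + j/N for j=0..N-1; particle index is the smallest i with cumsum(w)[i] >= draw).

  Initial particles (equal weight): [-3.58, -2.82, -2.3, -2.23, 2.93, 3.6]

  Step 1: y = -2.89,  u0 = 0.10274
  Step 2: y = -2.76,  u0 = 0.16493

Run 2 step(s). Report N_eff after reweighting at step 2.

N_eff = 5.8080

step 1: w=[0.2138, 0.3250, 0.2396, 0.2216, 0.0000, 0.0000]  mean=-2.7272  Neff=3.8782  idx=[0, 1, 1, 2, 2, 3]
step 2: w=[0.1105, 0.2002, 0.2002, 0.1664, 0.1664, 0.1564]  mean=-2.6386  Neff=5.8080  idx=[1, 2, 2, 3, 4, 5]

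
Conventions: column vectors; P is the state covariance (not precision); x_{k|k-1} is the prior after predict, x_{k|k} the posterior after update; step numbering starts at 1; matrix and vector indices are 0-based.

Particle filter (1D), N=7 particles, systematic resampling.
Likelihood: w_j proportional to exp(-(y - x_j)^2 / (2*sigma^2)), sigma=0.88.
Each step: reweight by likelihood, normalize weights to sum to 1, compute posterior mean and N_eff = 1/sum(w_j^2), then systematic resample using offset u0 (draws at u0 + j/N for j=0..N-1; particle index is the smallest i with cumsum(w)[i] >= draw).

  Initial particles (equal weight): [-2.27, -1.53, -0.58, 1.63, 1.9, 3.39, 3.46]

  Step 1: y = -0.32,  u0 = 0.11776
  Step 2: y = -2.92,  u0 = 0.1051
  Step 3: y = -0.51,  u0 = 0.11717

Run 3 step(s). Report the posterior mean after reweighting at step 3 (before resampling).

step 1: w=[0.0551, 0.2492, 0.6139, 0.0551, 0.0266, 0.0001, 0.0001]  mean=-0.7215  Neff=2.2433  idx=[1, 1, 2, 2, 2, 2, 4]
step 2: w=[0.4156, 0.4156, 0.0422, 0.0422, 0.0422, 0.0422, 0.0000]  mean=-1.3697  Neff=2.8358  idx=[0, 0, 0, 1, 1, 1, 5]
step 3: w=[0.1258, 0.1258, 0.1258, 0.1258, 0.1258, 0.1258, 0.2454]  mean=-1.2968  Neff=6.4462  idx=[0, 2, 3, 4, 5, 6, 6]

post_mean = -1.2968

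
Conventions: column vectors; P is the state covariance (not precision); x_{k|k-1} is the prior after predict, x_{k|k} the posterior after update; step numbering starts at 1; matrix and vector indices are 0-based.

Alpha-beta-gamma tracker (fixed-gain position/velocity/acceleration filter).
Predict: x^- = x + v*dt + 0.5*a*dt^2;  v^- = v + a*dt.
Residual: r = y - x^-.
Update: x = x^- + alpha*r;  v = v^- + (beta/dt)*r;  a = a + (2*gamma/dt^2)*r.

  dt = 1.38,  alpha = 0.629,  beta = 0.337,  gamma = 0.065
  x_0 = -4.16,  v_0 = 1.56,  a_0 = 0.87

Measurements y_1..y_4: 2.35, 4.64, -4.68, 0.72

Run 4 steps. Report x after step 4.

step 1: x_pred=-1.1788  r=3.5288  x^+=1.0408  v^+=3.6223  a^+=1.1109
step 2: x_pred=7.0974  r=-2.4574  x^+=5.5517  v^+=4.5552  a^+=0.9431
step 3: x_pred=12.7360  r=-17.4160  x^+=1.7813  v^+=1.6037  a^+=-0.2457
step 4: x_pred=3.7605  r=-3.0405  x^+=1.8480  v^+=0.5221  a^+=-0.4533

x_post = 1.8480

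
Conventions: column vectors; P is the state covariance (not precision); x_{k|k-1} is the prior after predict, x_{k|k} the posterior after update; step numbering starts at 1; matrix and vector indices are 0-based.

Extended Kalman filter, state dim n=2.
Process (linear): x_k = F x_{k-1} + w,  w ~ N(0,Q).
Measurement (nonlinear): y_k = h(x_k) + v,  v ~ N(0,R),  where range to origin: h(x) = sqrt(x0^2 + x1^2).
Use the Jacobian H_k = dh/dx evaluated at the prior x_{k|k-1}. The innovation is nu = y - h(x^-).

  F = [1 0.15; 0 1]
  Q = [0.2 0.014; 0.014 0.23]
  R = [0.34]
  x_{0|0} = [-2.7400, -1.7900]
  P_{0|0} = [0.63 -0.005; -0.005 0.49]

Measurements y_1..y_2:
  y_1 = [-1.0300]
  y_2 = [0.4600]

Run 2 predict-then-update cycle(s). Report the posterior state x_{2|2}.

step 1: x^-=[-3.0085, -1.7900]  P^-=[0.8395 0.0825; 0.0825 0.7200]  H_jac=[-0.8594 -0.5113]  S=[1.2208]  K=[-0.6256; -0.3596]  nu=[-4.5307]  x^+=[-0.1743, -0.1605]  P^+=[0.3618 -0.1921; -0.1921 0.5621]
step 2: x^-=[-0.1984, -0.1605]  P^-=[0.5168 -0.0938; -0.0938 0.7921]  H_jac=[-0.7773 -0.6291]  S=[0.8740]  K=[-0.3921; -0.4867]  nu=[0.2048]  x^+=[-0.2787, -0.2602]  P^+=[0.3824 -0.2606; -0.2606 0.5851]

x_post = [-0.2787, -0.2602]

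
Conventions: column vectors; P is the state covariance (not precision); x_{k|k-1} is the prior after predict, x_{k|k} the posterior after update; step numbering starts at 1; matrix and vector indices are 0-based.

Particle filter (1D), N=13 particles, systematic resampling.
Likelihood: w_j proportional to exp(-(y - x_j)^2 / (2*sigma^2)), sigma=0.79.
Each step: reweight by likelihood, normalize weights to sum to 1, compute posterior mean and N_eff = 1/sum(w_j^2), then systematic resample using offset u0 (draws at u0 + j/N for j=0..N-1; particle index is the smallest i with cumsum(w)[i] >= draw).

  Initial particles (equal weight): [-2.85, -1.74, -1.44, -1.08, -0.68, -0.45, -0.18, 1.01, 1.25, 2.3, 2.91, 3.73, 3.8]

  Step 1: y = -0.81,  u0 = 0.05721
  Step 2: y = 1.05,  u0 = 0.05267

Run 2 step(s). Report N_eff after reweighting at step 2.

step 1: w=[0.0072, 0.1015, 0.1477, 0.1915, 0.2003, 0.1830, 0.1477, 0.0143, 0.0068, 0.0001, 0.0000, 0.0000, 0.0000]  mean=-0.8387  Neff=6.0798  idx=[1, 2, 2, 3, 3, 3, 4, 4, 5, 5, 5, 6, 7]
step 2: w=[0.0009, 0.0034, 0.0034, 0.0128, 0.0128, 0.0128, 0.0440, 0.0440, 0.0797, 0.0797, 0.0797, 0.1439, 0.4830]  mean=0.2418  Neff=3.6044  idx=[6, 7, 8, 9, 10, 11, 11, 12, 12, 12, 12, 12, 12]

N_eff = 3.6044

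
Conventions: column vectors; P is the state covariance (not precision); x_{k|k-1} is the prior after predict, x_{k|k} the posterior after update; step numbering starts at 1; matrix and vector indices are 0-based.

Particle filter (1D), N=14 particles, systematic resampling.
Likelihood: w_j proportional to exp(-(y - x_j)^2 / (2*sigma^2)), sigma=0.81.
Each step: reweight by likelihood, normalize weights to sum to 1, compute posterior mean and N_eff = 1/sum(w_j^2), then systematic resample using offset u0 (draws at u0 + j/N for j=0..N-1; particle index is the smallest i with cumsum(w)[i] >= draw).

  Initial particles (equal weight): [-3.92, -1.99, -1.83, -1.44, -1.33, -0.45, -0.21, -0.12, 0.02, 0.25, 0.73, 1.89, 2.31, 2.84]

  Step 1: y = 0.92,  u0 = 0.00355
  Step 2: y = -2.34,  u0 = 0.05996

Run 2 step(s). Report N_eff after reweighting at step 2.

step 1: w=[0.0000, 0.0004, 0.0008, 0.0035, 0.0052, 0.0584, 0.0923, 0.1071, 0.1317, 0.1734, 0.2375, 0.1192, 0.0560, 0.0147]  mean=0.5432  Neff=6.9063  idx=[3, 6, 6, 7, 8, 8, 9, 9, 10, 10, 10, 10, 11, 12]
step 2: w=[0.8056, 0.0471, 0.0471, 0.0349, 0.0214, 0.0214, 0.0090, 0.0090, 0.0011, 0.0011, 0.0011, 0.0011, 0.0000, 0.0000]  mean=-1.1753  Neff=1.5251  idx=[0, 0, 0, 0, 0, 0, 0, 0, 0, 0, 0, 1, 3, 7]

N_eff = 1.5251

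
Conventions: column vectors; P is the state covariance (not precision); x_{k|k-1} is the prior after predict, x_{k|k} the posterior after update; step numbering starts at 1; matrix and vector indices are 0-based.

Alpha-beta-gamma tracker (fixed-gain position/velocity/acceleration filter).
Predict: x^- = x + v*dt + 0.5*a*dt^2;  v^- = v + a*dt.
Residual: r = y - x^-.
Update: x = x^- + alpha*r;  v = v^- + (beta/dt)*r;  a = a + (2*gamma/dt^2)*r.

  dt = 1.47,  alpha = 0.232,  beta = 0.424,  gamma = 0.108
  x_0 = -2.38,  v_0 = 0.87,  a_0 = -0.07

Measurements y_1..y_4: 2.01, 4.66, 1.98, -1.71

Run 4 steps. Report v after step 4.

v_post = -1.2463

step 1: x_pred=-1.1767  r=3.1867  x^+=-0.4374  v^+=1.6863  a^+=0.2485
step 2: x_pred=2.3099  r=2.3501  x^+=2.8552  v^+=2.7295  a^+=0.4834
step 3: x_pred=7.3898  r=-5.4098  x^+=6.1347  v^+=1.8798  a^+=-0.0573
step 4: x_pred=8.8360  r=-10.5460  x^+=6.3894  v^+=-1.2463  a^+=-1.1115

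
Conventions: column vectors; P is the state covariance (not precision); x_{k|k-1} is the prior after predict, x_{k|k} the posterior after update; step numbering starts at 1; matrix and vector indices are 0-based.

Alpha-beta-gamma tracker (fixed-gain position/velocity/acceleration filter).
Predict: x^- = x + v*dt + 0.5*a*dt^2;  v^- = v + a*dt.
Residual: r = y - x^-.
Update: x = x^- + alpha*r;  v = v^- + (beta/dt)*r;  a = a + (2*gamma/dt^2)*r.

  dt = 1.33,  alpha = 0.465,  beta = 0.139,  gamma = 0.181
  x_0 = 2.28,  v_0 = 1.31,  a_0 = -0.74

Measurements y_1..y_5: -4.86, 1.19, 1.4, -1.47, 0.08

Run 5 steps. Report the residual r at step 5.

step 1: x_pred=3.3678  r=-8.2278  x^+=-0.4581  v^+=-0.5341  a^+=-2.4238
step 2: x_pred=-3.3122  r=4.5022  x^+=-1.2187  v^+=-3.2872  a^+=-1.5024
step 3: x_pred=-6.9195  r=8.3195  x^+=-3.0509  v^+=-4.4160  a^+=0.2001
step 4: x_pred=-8.7472  r=7.2772  x^+=-5.3633  v^+=-3.3893  a^+=1.6894
step 5: x_pred=-8.3768  r=8.4568  x^+=-4.4444  v^+=-0.2585  a^+=3.4200

resid = 8.4568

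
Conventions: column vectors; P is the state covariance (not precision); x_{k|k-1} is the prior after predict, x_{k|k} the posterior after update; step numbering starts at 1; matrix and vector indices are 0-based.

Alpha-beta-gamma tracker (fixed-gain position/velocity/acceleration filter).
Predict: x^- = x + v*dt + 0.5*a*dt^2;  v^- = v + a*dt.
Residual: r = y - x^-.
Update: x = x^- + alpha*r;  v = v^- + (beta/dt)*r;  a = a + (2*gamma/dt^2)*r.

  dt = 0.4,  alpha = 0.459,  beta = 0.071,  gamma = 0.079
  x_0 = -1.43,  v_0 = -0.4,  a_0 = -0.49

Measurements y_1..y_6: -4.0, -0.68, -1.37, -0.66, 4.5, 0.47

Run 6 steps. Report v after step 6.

step 1: x_pred=-1.6292  r=-2.3708  x^+=-2.7174  v^+=-1.0168  a^+=-2.8312
step 2: x_pred=-3.3506  r=2.6706  x^+=-2.1248  v^+=-1.6752  a^+=-0.1939
step 3: x_pred=-2.8104  r=1.4404  x^+=-2.1493  v^+=-1.4971  a^+=1.2285
step 4: x_pred=-2.6498  r=1.9898  x^+=-1.7365  v^+=-0.6526  a^+=3.1935
step 5: x_pred=-1.7421  r=6.2421  x^+=1.1230  v^+=1.7328  a^+=9.3575
step 6: x_pred=2.5648  r=-2.0948  x^+=1.6033  v^+=5.1040  a^+=7.2889

v_post = 5.1040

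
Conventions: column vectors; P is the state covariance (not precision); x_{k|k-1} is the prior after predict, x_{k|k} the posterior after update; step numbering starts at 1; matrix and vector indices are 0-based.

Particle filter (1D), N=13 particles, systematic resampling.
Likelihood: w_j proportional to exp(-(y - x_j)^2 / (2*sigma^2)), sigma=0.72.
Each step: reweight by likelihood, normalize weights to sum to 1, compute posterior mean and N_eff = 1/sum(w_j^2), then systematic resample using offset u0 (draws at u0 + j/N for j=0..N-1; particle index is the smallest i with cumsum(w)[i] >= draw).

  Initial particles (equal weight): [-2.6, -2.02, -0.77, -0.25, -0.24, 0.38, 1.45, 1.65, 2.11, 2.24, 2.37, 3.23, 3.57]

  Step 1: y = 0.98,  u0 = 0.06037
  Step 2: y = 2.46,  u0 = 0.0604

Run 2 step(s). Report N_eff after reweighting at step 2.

step 1: w=[0.0000, 0.0001, 0.0155, 0.0692, 0.0709, 0.2104, 0.2406, 0.1931, 0.0869, 0.0644, 0.0462, 0.0023, 0.0005]  mean=1.1471  Neff=6.1216  idx=[3, 4, 5, 5, 6, 6, 6, 6, 7, 7, 8, 9, 10]
step 2: w=[0.0002, 0.0002, 0.0028, 0.0028, 0.0689, 0.0689, 0.0689, 0.0689, 0.0979, 0.0979, 0.1638, 0.1759, 0.1829]  mean=1.8979  Neff=7.7284  idx=[4, 5, 7, 8, 8, 9, 10, 10, 11, 11, 12, 12, 12]

N_eff = 7.7284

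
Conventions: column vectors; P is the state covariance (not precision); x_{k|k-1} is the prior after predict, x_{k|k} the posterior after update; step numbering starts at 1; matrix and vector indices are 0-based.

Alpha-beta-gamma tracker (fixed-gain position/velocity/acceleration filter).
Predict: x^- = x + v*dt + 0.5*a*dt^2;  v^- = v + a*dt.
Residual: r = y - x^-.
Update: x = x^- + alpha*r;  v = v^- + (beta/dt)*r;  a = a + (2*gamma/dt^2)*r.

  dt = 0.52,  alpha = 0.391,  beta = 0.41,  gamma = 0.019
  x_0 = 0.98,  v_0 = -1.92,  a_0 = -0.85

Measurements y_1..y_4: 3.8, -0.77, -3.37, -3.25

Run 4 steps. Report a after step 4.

step 1: x_pred=-0.1333  r=3.9333  x^+=1.4046  v^+=0.7393  a^+=-0.2972
step 2: x_pred=1.7488  r=-2.5188  x^+=0.7640  v^+=-1.4013  a^+=-0.6512
step 3: x_pred=-0.0527  r=-3.3173  x^+=-1.3498  v^+=-4.3555  a^+=-1.1174
step 4: x_pred=-3.7657  r=0.5157  x^+=-3.5641  v^+=-4.5299  a^+=-1.0449

a_post = -1.0449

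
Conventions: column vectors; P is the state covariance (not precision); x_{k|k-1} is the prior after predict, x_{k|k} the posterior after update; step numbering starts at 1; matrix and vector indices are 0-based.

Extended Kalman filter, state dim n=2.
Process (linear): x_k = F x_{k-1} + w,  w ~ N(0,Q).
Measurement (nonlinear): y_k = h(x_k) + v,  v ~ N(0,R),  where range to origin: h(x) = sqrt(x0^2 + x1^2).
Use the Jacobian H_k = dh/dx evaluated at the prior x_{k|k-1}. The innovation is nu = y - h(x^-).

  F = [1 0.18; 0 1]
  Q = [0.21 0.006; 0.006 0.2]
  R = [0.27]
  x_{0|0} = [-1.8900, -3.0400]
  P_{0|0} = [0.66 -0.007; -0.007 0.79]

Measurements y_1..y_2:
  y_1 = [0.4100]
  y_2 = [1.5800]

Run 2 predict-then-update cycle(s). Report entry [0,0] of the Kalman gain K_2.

step 1: x^-=[-2.4372, -3.0400]  P^-=[0.8931 0.1412; 0.1412 0.9900]  H_jac=[-0.6255 -0.7802]  S=[1.3599]  K=[-0.4918; -0.6329]  nu=[-3.4864]  x^+=[-0.7226, -0.8333]  P^+=[0.5642 -0.2821; -0.2821 0.4452]
step 2: x^-=[-0.8726, -0.8333]  P^-=[0.6870 -0.1960; -0.1960 0.6452]  H_jac=[-0.7232 -0.6906]  S=[0.7413]  K=[-0.4877; -0.4099]  nu=[0.3734]  x^+=[-1.0547, -0.9864]  P^+=[0.5107 -0.3442; -0.3442 0.5206]

K[0,0] = -0.4877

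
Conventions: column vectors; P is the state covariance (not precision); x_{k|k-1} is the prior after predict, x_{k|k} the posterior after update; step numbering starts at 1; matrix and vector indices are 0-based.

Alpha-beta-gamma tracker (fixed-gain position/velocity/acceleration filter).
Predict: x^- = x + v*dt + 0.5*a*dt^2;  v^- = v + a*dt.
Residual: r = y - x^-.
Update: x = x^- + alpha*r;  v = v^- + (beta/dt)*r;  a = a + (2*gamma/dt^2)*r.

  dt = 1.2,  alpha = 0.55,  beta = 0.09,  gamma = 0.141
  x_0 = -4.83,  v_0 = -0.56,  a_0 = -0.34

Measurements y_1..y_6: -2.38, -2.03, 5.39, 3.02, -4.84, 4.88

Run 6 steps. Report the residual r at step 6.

step 1: x_pred=-5.7468  r=3.3668  x^+=-3.8951  v^+=-0.7155  a^+=0.3193
step 2: x_pred=-4.5237  r=2.4937  x^+=-3.1522  v^+=-0.1453  a^+=0.8077
step 3: x_pred=-2.7450  r=8.1350  x^+=1.7293  v^+=1.4341  a^+=2.4008
step 4: x_pred=5.1787  r=-2.1587  x^+=3.9914  v^+=4.1531  a^+=1.9780
step 5: x_pred=10.3994  r=-15.2394  x^+=2.0177  v^+=5.3838  a^+=-1.0063
step 6: x_pred=7.7537  r=-2.8737  x^+=6.1732  v^+=3.9607  a^+=-1.5691

resid = -2.8737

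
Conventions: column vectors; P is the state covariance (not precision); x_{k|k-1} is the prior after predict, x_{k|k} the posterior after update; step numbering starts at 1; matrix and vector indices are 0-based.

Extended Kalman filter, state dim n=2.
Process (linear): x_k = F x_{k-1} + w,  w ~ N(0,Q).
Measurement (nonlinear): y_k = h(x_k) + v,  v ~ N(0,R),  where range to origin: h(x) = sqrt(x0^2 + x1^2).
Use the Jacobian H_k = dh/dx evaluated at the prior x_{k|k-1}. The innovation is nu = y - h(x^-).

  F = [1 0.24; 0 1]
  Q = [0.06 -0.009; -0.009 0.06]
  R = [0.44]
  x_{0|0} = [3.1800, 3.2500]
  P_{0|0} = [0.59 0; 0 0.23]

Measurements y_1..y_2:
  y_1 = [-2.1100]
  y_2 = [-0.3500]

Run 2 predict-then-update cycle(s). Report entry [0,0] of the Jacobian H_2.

H_jac[0,0] = 0.2517

step 1: x^-=[3.9600, 3.2500]  P^-=[0.6632 0.0462; 0.0462 0.2900]  H_jac=[0.7730 0.6344]  S=[0.9983]  K=[0.5429; 0.2201]  nu=[-7.2329]  x^+=[0.0332, 1.6584]  P^+=[0.3690 -0.0731; -0.0731 0.2417]
step 2: x^-=[0.4313, 1.6584]  P^-=[0.4078 -0.0241; -0.0241 0.3017]  H_jac=[0.2517 0.9678]  S=[0.7367]  K=[0.1077; 0.3881]  nu=[-2.0635]  x^+=[0.2090, 0.8575]  P^+=[0.3993 -0.0549; -0.0549 0.1907]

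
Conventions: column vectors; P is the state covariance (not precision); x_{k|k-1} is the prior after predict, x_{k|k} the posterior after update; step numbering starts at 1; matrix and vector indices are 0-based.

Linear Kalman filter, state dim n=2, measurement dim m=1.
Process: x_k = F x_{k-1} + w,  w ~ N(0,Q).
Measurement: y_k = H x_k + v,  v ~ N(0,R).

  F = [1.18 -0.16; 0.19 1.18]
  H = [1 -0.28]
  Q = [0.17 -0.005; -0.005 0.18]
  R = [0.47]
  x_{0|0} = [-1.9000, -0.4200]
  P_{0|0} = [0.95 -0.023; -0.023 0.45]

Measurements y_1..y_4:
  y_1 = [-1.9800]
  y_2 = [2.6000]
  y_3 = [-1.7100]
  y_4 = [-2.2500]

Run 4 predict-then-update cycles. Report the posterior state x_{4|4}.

step 1: x^-=[-2.1748, -0.8566]  P^-=[1.5130 0.0917; 0.0917 0.8306]  S=[1.9967]  K=[0.7449; -0.0705]  nu=[-0.0450]  x^+=[-2.2084, -0.8534]  P^+=[0.4051 0.1966; 0.1966 0.8206]
step 2: x^-=[-2.4693, -1.4266]  P^-=[0.6809 0.1987; 0.1987 1.4254]  S=[1.1514]  K=[0.5430; -0.1741]  nu=[4.6699]  x^+=[0.0666, -2.2395]  P^+=[0.3413 0.3075; 0.3075 1.3905]
step 3: x^-=[0.4370, -2.6300]  P^-=[0.5648 0.2279; 0.2279 2.2664]  S=[1.0848]  K=[0.4618; -0.3749]  nu=[-2.8834]  x^+=[-0.8945, -1.5489]  P^+=[0.3334 0.4157; 0.4157 2.1139]
step 4: x^-=[-0.8077, -1.9977]  P^-=[0.5314 0.2368; 0.2368 3.3218]  S=[1.1292]  K=[0.4119; -0.6140]  nu=[-2.0017]  x^+=[-1.6321, -0.7688]  P^+=[0.3398 0.5224; 0.5224 2.8962]

x_post = [-1.6321, -0.7688]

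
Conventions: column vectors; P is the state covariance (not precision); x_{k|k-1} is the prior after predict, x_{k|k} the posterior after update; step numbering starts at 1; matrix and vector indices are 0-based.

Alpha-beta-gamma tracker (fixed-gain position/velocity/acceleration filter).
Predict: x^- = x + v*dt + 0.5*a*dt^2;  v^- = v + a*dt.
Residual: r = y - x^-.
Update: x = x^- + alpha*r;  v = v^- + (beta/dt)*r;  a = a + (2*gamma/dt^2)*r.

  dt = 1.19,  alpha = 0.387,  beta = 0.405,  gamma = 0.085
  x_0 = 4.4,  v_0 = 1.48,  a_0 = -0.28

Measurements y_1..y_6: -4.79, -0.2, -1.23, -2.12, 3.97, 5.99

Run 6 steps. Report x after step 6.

x_post = 2.7837

step 1: x_pred=5.9629  r=-10.7529  x^+=1.8016  v^+=-2.5128  a^+=-1.5709
step 2: x_pred=-2.3009  r=2.1009  x^+=-1.4879  v^+=-3.6671  a^+=-1.3187
step 3: x_pred=-6.7854  r=5.5554  x^+=-4.6355  v^+=-3.3456  a^+=-0.6517
step 4: x_pred=-9.0782  r=6.9582  x^+=-6.3854  v^+=-1.7530  a^+=0.1836
step 5: x_pred=-8.3415  r=12.3115  x^+=-3.5770  v^+=2.6555  a^+=1.6616
step 6: x_pred=0.7595  r=5.2305  x^+=2.7837  v^+=6.4129  a^+=2.2895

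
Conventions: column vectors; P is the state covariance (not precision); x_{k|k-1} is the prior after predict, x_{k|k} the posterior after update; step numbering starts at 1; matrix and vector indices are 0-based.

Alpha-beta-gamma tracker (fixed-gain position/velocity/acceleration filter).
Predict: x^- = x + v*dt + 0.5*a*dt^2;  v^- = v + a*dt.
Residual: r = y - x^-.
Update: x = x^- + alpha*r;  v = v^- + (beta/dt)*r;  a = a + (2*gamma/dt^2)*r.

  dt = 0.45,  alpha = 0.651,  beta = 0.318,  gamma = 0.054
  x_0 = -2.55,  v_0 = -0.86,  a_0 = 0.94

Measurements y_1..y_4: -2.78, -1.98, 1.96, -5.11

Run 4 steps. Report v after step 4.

step 1: x_pred=-2.8418  r=0.0618  x^+=-2.8016  v^+=-0.3933  a^+=0.9730
step 2: x_pred=-2.8801  r=0.9001  x^+=-2.2941  v^+=0.6806  a^+=1.4530
step 3: x_pred=-1.8407  r=3.8007  x^+=0.6335  v^+=4.0203  a^+=3.4801
step 4: x_pred=2.7950  r=-7.9050  x^+=-2.3511  v^+=0.0001  a^+=-0.7359

v_post = 0.0001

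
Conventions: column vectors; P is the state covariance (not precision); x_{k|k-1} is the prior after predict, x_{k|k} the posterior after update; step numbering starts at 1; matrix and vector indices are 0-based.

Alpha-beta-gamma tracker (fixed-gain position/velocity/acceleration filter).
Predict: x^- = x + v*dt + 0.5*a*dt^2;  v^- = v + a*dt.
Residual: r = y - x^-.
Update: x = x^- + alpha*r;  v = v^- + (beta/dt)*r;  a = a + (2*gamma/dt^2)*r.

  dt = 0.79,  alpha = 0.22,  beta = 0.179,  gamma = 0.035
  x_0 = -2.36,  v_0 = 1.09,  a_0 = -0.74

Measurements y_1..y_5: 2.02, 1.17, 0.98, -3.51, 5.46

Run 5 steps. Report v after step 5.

step 1: x_pred=-1.7298  r=3.7498  x^+=-0.9049  v^+=1.3550  a^+=-0.3194
step 2: x_pred=0.0660  r=1.1040  x^+=0.3088  v^+=1.3529  a^+=-0.1956
step 3: x_pred=1.3166  r=-0.3366  x^+=1.2425  v^+=1.1221  a^+=-0.2333
step 4: x_pred=2.0562  r=-5.5662  x^+=0.8316  v^+=-0.3234  a^+=-0.8576
step 5: x_pred=0.3085  r=5.1515  x^+=1.4418  v^+=0.1663  a^+=-0.2798

v_post = 0.1663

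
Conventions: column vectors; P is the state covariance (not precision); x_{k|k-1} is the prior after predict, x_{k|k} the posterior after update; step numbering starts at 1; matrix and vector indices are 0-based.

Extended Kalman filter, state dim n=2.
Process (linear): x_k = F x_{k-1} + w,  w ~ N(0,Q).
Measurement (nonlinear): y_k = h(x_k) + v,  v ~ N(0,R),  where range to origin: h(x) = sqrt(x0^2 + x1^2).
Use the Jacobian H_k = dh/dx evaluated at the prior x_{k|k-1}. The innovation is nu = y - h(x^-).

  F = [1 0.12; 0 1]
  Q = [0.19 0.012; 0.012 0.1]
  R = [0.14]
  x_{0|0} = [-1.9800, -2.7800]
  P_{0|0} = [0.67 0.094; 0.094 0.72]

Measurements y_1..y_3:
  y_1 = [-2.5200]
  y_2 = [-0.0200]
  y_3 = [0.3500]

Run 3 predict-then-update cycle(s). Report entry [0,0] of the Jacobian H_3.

H_jac[0,0] = 0.2661

step 1: x^-=[-2.3136, -2.7800]  P^-=[0.8929 0.1924; 0.1924 0.8200]  H_jac=[-0.6397 -0.7686]  S=[1.1790]  K=[-0.6099; -0.6390]  nu=[-6.1368]  x^+=[1.4291, 1.1411]  P^+=[0.4544 -0.2671; -0.2671 0.3386]
step 2: x^-=[1.5661, 1.1411]  P^-=[0.5852 -0.2144; -0.2144 0.4386]  H_jac=[0.8082 0.5889]  S=[0.4702]  K=[0.7372; 0.1808]  nu=[-1.9577]  x^+=[0.1229, 0.7872]  P^+=[0.3296 -0.2771; -0.2771 0.4233]
step 3: x^-=[0.2173, 0.7872]  P^-=[0.4592 -0.2143; -0.2143 0.5233]  H_jac=[0.2661 0.9639]  S=[0.5488]  K=[-0.1538; 0.8152]  nu=[-0.4666]  x^+=[0.2891, 0.4068]  P^+=[0.4462 -0.1455; -0.1455 0.1586]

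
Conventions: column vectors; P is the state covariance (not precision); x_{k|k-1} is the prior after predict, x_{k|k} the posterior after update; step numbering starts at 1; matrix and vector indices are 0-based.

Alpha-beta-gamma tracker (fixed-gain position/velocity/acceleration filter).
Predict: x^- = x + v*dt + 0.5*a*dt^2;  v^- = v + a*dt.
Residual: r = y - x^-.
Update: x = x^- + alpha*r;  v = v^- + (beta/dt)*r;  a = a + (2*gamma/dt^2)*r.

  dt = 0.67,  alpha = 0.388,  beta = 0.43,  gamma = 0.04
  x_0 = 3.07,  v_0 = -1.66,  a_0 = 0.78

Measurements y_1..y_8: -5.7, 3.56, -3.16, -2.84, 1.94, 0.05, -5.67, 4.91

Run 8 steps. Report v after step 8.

step 1: x_pred=2.1329  r=-7.8329  x^+=-0.9063  v^+=-6.1645  a^+=-0.6159
step 2: x_pred=-5.1747  r=8.7347  x^+=-1.7856  v^+=-0.9713  a^+=0.9407
step 3: x_pred=-2.2253  r=-0.9347  x^+=-2.5879  v^+=-0.9409  a^+=0.7741
step 4: x_pred=-3.0446  r=0.2046  x^+=-2.9652  v^+=-0.2909  a^+=0.8106
step 5: x_pred=-2.9782  r=4.9182  x^+=-1.0699  v^+=3.4086  a^+=1.6871
step 6: x_pred=1.5925  r=-1.5425  x^+=0.9940  v^+=3.5490  a^+=1.4122
step 7: x_pred=3.6888  r=-9.3588  x^+=0.0576  v^+=-1.5112  a^+=-0.2557
step 8: x_pred=-1.0123  r=5.9223  x^+=1.2855  v^+=2.1184  a^+=0.7998

v_post = 2.1184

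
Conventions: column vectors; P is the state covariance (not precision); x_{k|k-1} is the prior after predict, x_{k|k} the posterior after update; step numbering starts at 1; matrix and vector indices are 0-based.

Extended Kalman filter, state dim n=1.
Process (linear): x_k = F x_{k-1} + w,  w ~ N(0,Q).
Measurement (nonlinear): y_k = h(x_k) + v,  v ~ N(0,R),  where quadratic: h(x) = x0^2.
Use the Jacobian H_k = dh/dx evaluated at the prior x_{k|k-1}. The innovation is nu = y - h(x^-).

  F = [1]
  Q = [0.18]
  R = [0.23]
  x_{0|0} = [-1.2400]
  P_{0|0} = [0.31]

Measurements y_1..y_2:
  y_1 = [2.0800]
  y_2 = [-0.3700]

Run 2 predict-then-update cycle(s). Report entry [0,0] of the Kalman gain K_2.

K[0,0] = -0.3070

step 1: x^-=[-1.2400]  P^-=[0.4900]  H_jac=[-2.4800]  S=[3.2437]  K=[-0.3746]  nu=[0.5424]  x^+=[-1.4432]  P^+=[0.0347]
step 2: x^-=[-1.4432]  P^-=[0.2147]  H_jac=[-2.8864]  S=[2.0191]  K=[-0.3070]  nu=[-2.4528]  x^+=[-0.6902]  P^+=[0.0245]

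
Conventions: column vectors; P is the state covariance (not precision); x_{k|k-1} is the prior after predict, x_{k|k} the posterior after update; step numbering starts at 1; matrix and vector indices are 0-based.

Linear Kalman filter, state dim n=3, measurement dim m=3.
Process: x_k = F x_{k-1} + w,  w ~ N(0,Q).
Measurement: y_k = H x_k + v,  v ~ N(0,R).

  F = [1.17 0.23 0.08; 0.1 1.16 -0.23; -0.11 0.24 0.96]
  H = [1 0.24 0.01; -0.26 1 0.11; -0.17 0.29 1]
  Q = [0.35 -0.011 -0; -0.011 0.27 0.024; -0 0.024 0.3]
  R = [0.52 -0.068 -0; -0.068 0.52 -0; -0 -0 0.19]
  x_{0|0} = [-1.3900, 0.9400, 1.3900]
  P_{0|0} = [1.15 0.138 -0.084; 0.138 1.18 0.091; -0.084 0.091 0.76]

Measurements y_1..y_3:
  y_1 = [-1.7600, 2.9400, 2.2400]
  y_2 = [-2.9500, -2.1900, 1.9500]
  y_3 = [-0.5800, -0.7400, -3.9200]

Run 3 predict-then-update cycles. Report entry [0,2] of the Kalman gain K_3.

step 1: x^-=[-1.2989, 0.6317, 1.7129]  P^-=[2.0534 0.6404 -0.0610; 0.6404 1.8968 0.2439; -0.0610 0.2439 1.1347]  S=[2.9901 0.4574 -0.0478; 0.4574 2.2935 0.8772; -0.0478 0.8772 1.6426]  K=[0.7486 -0.0777 -0.0733; 0.2621 0.6930 0.0547; 0.0399 -0.1556 0.8244]  nu=[-0.6298, 1.7822, 0.1231]  x^+=[-1.9180, 1.7083, 1.5119]  P^+=[0.3928 0.0052 0.0514; 0.0052 0.3539 -0.0914; 0.0514 -0.0914 0.1919]
step 2: x^-=[-1.7302, 1.4421, 2.0724]  P^-=[0.9167 0.1159 0.0203; 0.1159 0.8079 -0.0152; 0.0203 -0.0152 0.4487]  S=[1.5393 -0.0017 -0.0496; -0.0017 1.3305 0.2744; -0.0496 0.2744 0.7060]  K=[0.6113 -0.0747 -0.0723; 0.2042 0.5679 0.0761; 0.0353 -0.1169 0.6724]  nu=[-1.5866, -4.3099, -0.8348]  x^+=[-2.3180, -1.3929, 1.9590]  P^+=[0.3228 -0.0010 0.0414; -0.0010 0.2888 -0.0695; 0.0414 -0.0695 0.1549]
step 3: x^-=[-2.8757, -2.2981, 1.8013]  P^-=[0.8128 0.0860 0.0155; 0.0860 0.7049 -0.0018; 0.0155 -0.0018 0.4226]  S=[1.4150 -0.0275 -0.0484; -0.0275 1.2390 0.2596; -0.0484 0.2596 0.6806]  K=[0.5852 -0.0711 -0.0748; 0.1936 0.5372 0.0852; 0.0342 -0.1044 0.6586]  nu=[2.8292, 0.6123, -5.5437]  x^+=[-0.8489, -1.8935, -1.8168]  P^+=[0.3089 -0.0007 0.0385; -0.0007 0.2729 -0.0631; 0.0385 -0.0631 0.1500]

K[0,2] = -0.0748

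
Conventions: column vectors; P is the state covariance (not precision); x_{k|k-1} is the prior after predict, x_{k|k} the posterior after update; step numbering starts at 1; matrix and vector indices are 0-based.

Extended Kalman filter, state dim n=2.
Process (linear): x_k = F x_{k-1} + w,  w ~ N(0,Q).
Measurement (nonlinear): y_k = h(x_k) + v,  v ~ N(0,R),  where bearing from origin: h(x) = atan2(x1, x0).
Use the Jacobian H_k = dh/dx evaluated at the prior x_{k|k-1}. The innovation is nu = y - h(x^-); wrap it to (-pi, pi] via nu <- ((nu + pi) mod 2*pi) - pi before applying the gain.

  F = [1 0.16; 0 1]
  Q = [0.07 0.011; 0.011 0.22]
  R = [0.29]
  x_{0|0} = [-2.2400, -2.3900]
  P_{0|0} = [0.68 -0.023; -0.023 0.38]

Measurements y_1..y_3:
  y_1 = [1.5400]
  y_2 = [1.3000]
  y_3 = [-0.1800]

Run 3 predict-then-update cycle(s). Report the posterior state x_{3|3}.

step 1: x^-=[-2.6224, -2.3900]  P^-=[0.7524 0.0488; 0.0488 0.6000]  H_jac=[0.1898 -0.2083]  S=[0.3393]  K=[0.3910; -0.3411]  nu=[-2.3407]  x^+=[-3.5376, -1.5917]  P^+=[0.7005 0.0940; 0.0940 0.5605]
step 2: x^-=[-3.7923, -1.5917]  P^-=[0.8149 0.1947; 0.1947 0.7805]  H_jac=[0.0941 -0.2242]  S=[0.3282]  K=[0.1006; -0.4773]  nu=[-2.2390]  x^+=[-4.0176, -0.5230]  P^+=[0.8116 0.2105; 0.2105 0.7058]
step 3: x^-=[-4.1013, -0.5230]  P^-=[0.9670 0.3344; 0.3344 0.9258]  H_jac=[0.0306 -0.2399]  S=[0.3393]  K=[-0.1493; -0.6245]  nu=[2.8348]  x^+=[-4.5244, -2.2933]  P^+=[0.9595 0.3028; 0.3028 0.7934]

x_post = [-4.5244, -2.2933]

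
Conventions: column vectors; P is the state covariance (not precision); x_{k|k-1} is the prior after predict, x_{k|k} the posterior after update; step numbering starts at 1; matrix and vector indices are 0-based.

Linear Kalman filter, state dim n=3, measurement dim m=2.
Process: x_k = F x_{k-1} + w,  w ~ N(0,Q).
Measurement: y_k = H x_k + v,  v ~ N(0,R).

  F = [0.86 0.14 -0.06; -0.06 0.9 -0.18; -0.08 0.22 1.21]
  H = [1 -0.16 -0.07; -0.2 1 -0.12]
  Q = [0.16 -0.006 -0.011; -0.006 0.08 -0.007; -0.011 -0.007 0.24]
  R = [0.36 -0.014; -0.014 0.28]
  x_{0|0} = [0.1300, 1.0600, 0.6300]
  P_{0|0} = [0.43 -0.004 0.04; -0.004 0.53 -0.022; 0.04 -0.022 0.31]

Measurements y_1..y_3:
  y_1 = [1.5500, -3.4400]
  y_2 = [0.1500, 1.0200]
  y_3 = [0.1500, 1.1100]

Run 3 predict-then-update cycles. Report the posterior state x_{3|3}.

step 1: x^-=[0.2224, 0.8328, 0.9851]  P^-=[0.4848 0.0346 -0.0091; 0.0346 0.5293 0.0074; -0.0091 0.0074 0.7030]  S=[0.8522 -0.1535; -0.1535 0.8228]  K=[0.5689 0.0316; 0.0566 0.6444; -0.0893 -0.1080]  nu=[1.5298, -4.1101]  x^+=[0.9627, -1.7291, 1.2923]  P^+=[0.2137 0.0469 0.0271; 0.0469 0.1961 0.0592; 0.0271 0.0592 0.6895]
step 2: x^-=[0.5083, -1.8466, 1.1062]  P^-=[0.3319 0.0422 -0.0238; 0.0422 0.2383 -0.0608; -0.0238 -0.0608 1.2850]  S=[0.6928 -0.0585; -0.0585 0.5466]  K=[0.4727 0.0117; 0.0492 0.4391; -0.1843 -0.4043]  nu=[-0.5763, 3.1010]  x^+=[0.2720, -0.5132, -0.0413]  P^+=[0.1777 0.0355 0.0278; 0.0355 0.1338 0.0366; 0.0278 0.0366 1.1809]
step 3: x^-=[0.1646, -0.4708, -0.1847]  P^-=[0.3033 0.0345 -0.0637; 0.0345 0.2121 -0.2030; -0.0637 -0.2030 1.9894]  S=[0.6718 -0.0392; -0.0392 0.5648]  K=[0.4498 -0.0015; 0.0459 0.4097; -0.2993 -0.7804]  nu=[-0.1028, 1.5916]  x^+=[0.1159, 0.1766, -1.3960]  P^+=[0.1673 0.0282 0.0123; 0.0282 0.1174 -0.0194; 0.0123 -0.0194 1.6035]

x_post = [0.1159, 0.1766, -1.3960]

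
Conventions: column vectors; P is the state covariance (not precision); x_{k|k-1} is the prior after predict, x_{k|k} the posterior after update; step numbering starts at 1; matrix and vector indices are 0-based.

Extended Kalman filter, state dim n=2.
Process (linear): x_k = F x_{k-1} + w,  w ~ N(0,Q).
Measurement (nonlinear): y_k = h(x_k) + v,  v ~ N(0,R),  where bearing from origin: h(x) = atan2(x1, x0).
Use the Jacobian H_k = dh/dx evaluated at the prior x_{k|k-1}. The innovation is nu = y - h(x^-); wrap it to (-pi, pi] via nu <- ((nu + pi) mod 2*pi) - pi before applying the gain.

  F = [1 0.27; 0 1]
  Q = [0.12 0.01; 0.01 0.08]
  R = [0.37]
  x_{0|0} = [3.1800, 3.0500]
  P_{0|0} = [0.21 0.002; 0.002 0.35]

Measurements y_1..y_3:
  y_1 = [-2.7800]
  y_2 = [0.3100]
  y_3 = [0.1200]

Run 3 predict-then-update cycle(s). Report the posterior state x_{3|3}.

x_post = [5.7069, 3.3732]

step 1: x^-=[4.0035, 3.0500]  P^-=[0.3566 0.1065; 0.1065 0.4300]  H_jac=[-0.1204 0.1581]  S=[0.3819]  K=[-0.0684; 0.1444]  nu=[2.8522]  x^+=[3.8085, 3.4618]  P^+=[0.3548 0.1103; 0.1103 0.4220]
step 2: x^-=[4.7432, 3.4618]  P^-=[0.5651 0.2342; 0.2342 0.5020]  H_jac=[-0.1004 0.1376]  S=[0.3787]  K=[-0.0647; 0.1203]  nu=[-0.3205]  x^+=[4.7640, 3.4233]  P^+=[0.5635 0.2372; 0.2372 0.4966]
step 3: x^-=[5.6883, 3.4233]  P^-=[0.8478 0.3812; 0.3812 0.5766]  H_jac=[-0.0777 0.1291]  S=[0.3771]  K=[-0.0441; 0.1188]  nu=[-0.4218]  x^+=[5.7069, 3.3732]  P^+=[0.8471 0.3832; 0.3832 0.5712]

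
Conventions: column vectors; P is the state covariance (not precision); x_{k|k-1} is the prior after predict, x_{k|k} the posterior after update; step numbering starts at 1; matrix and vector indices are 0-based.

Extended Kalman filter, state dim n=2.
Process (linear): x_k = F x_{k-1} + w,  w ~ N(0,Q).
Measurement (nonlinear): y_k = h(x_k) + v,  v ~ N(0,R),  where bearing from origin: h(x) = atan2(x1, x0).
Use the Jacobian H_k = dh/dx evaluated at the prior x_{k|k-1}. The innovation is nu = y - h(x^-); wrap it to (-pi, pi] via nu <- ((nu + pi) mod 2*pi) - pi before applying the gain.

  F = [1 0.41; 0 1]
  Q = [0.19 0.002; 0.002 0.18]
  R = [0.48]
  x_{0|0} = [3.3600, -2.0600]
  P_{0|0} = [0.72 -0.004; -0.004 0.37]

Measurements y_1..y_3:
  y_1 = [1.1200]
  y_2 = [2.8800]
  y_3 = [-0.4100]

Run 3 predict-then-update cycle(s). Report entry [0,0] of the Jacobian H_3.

step 1: x^-=[2.5154, -2.0600]  P^-=[0.9689 0.1497; 0.1497 0.5500]  H_jac=[0.1949 0.2380]  S=[0.5618]  K=[0.3995; 0.2849]  nu=[1.8062]  x^+=[3.2369, -1.5455]  P^+=[0.8793 0.0858; 0.0858 0.5044]
step 2: x^-=[2.6033, -1.5455]  P^-=[1.2244 0.2946; 0.2946 0.6844]  H_jac=[0.1686 0.2840]  S=[0.5982]  K=[0.4849; 0.4080]  nu=[-2.8674]  x^+=[1.2128, -2.7153]  P^+=[1.0837 0.1762; 0.1762 0.5848]
step 3: x^-=[0.0995, -2.7153]  P^-=[1.5165 0.4180; 0.4180 0.7648]  H_jac=[0.3678 0.0135]  S=[0.6894]  K=[0.8172; 0.2379]  nu=[1.1242]  x^+=[1.0182, -2.4478]  P^+=[1.0561 0.2839; 0.2839 0.7258]

H_jac[0,0] = 0.3678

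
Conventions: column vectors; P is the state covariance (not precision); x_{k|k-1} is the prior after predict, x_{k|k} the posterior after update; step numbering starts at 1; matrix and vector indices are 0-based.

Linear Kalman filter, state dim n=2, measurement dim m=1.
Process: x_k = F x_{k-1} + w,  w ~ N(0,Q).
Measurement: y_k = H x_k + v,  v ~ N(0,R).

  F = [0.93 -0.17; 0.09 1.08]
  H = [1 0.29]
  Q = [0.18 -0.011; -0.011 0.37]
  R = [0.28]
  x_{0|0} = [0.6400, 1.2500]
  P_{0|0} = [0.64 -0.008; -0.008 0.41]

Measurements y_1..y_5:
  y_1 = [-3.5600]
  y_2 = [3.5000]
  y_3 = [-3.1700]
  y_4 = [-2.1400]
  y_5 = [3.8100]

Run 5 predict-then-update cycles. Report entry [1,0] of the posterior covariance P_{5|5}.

P_post[1,0] = -0.9322

step 1: x^-=[0.3827, 1.4076]  P^-=[0.7479 -0.0406; -0.0406 0.8519]  S=[1.0760]  K=[0.6841; 0.1918]  nu=[-4.3509]  x^+=[-2.5939, 0.5729]  P^+=[0.2443 -0.1818; -0.1818 0.8123]
step 2: x^-=[-2.5098, 0.3853]  P^-=[0.4723 -0.3195; -0.3195 1.2840]  S=[0.6749]  K=[0.5624; 0.0783]  nu=[5.8980]  x^+=[0.8075, 0.8470]  P^+=[0.2588 -0.3493; -0.3493 1.2799]
step 3: x^-=[0.6070, 0.9874]  P^-=[0.5512 -0.5698; -0.5698 1.7971]  S=[0.6519]  K=[0.5921; -0.0746]  nu=[-4.0633]  x^+=[-1.7990, 1.2905]  P^+=[0.3227 -0.5410; -0.5410 1.7935]
step 4: x^-=[-1.8924, 1.2319]  P^-=[0.6820 -0.8484; -0.8484 2.3593]  S=[0.6683]  K=[0.6523; -0.2456]  nu=[-0.6048]  x^+=[-2.2869, 1.3804]  P^+=[0.3976 -0.7413; -0.7413 2.3190]
step 5: x^-=[-2.3615, 1.2850]  P^-=[0.8253 -1.1367; -1.1367 2.9340]  S=[0.6928]  K=[0.7155; -0.4126]  nu=[5.7989]  x^+=[1.7874, -1.1075]  P^+=[0.4707 -0.9322; -0.9322 2.8161]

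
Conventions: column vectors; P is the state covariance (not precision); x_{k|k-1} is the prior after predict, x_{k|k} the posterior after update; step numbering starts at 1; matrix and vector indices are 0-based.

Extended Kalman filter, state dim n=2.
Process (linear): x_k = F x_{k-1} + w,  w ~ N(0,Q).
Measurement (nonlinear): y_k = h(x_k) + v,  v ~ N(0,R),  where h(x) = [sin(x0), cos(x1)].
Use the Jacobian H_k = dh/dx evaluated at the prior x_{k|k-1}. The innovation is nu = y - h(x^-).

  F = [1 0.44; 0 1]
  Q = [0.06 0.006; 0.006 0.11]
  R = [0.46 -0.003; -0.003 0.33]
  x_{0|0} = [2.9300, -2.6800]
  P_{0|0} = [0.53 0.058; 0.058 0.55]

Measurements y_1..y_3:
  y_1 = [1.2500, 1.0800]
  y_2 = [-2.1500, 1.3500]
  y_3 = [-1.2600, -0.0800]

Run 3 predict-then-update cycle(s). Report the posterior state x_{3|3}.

x_post = [3.2485, -0.7491]

step 1: x^-=[1.7508, -2.6800]  P^-=[0.7475 0.3060; 0.3060 0.6600]  H_jac=[-0.1790 0.0000; 0.0000 0.4454]  S=[0.4840 -0.0274; -0.0274 0.4609]  K=[-0.2607 0.2802; -0.0774 0.6331]  nu=[0.2662, 1.9753]  x^+=[2.2349, -1.4499]  P^+=[0.6744 0.2094; 0.2094 0.4697]
step 2: x^-=[1.5969, -1.4499]  P^-=[1.0096 0.4220; 0.4220 0.5797]  H_jac=[-0.0261 0.0000; 0.0000 0.9927]  S=[0.4607 -0.0139; -0.0139 0.9012]  K=[-0.0432 0.4642; -0.0046 0.6384]  nu=[-3.1497, 1.2294]  x^+=[2.3037, -0.6505]  P^+=[0.8140 0.1544; 0.1544 0.2122]
step 3: x^-=[2.0174, -0.6505]  P^-=[1.0510 0.2538; 0.2538 0.3222]  H_jac=[-0.4319 0.0000; 0.0000 0.6056]  S=[0.6561 -0.0694; -0.0694 0.4482]  K=[-0.6666 0.2398; -0.1231 0.4164]  nu=[-2.1619, -0.8758]  x^+=[3.2485, -0.7491]  P^+=[0.7115 0.1340; 0.1340 0.2275]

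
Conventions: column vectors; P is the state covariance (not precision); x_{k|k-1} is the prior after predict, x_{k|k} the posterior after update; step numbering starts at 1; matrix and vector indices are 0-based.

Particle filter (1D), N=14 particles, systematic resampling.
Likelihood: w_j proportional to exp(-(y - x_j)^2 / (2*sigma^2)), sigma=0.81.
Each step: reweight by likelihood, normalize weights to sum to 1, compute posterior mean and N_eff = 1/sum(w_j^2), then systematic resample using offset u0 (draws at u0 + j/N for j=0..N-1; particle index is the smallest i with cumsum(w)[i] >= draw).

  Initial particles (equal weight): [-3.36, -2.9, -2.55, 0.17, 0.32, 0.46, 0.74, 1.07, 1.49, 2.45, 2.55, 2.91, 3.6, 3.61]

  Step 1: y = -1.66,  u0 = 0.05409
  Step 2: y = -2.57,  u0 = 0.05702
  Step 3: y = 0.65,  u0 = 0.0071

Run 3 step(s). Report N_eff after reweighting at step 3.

N_eff = 10.5679

step 1: w=[0.0966, 0.2707, 0.4778, 0.0681, 0.0440, 0.0284, 0.0108, 0.0030, 0.0005, 0.0000, 0.0000, 0.0000, 0.0000, 0.0000]  mean=-2.2775  Neff=3.1402  idx=[0, 1, 1, 1, 1, 2, 2, 2, 2, 2, 2, 2, 3, 5]
step 2: w=[0.0550, 0.0814, 0.0814, 0.0814, 0.0814, 0.0884, 0.0884, 0.0884, 0.0884, 0.0884, 0.0884, 0.0884, 0.0003, 0.0001]  mean=-2.7075  Neff=11.8663  idx=[1, 1, 2, 3, 4, 5, 6, 6, 7, 8, 9, 10, 11, 11]
step 3: w=[0.0168, 0.0168, 0.0168, 0.0168, 0.0168, 0.1018, 0.1018, 0.1018, 0.1018, 0.1018, 0.1018, 0.1018, 0.1018, 0.1018]  mean=-2.5794  Neff=10.5679  idx=[0, 4, 5, 6, 7, 7, 8, 9, 9, 10, 11, 11, 12, 13]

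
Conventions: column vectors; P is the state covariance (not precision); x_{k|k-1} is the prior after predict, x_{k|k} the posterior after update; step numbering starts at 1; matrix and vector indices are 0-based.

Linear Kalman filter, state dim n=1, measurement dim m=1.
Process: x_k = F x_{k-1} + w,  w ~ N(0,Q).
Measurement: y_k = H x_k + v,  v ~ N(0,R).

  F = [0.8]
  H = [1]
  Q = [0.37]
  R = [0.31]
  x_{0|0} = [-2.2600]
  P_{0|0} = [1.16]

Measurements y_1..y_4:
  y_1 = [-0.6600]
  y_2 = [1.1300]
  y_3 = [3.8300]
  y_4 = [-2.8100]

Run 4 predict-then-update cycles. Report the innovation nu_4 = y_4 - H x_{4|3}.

innov = [-4.8023]

step 1: x^-=[-1.8080]  P^-=[1.1124]  S=[1.4224]  K=[0.7821]  nu=[1.1480]  x^+=[-0.9102]  P^+=[0.2424]
step 2: x^-=[-0.7282]  P^-=[0.5252]  S=[0.8352]  K=[0.6288]  nu=[1.8582]  x^+=[0.4403]  P^+=[0.1949]
step 3: x^-=[0.3522]  P^-=[0.4948]  S=[0.8048]  K=[0.6148]  nu=[3.4778]  x^+=[2.4903]  P^+=[0.1906]
step 4: x^-=[1.9923]  P^-=[0.4920]  S=[0.8020]  K=[0.6135]  nu=[-4.8023]  x^+=[-0.9537]  P^+=[0.1902]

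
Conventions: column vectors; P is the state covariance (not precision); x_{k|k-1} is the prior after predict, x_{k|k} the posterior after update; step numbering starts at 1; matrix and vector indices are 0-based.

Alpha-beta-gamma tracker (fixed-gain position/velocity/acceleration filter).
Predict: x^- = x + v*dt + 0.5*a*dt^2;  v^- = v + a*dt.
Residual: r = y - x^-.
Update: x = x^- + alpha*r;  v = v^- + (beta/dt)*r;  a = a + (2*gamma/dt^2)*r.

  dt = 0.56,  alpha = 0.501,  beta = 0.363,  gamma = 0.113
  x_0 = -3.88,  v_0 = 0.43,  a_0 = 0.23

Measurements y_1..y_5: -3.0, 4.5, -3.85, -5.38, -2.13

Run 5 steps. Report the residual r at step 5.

step 1: x_pred=-3.6031  r=0.6031  x^+=-3.3010  v^+=0.9498  a^+=0.6647
step 2: x_pred=-2.6649  r=7.1649  x^+=0.9247  v^+=5.9663  a^+=5.8281
step 3: x_pred=5.1797  r=-9.0297  x^+=0.6558  v^+=3.3769  a^+=-0.6793
step 4: x_pred=2.4404  r=-7.8204  x^+=-1.4776  v^+=-2.0728  a^+=-6.3151
step 5: x_pred=-3.6286  r=1.4986  x^+=-2.8778  v^+=-4.6378  a^+=-5.2352

resid = 1.4986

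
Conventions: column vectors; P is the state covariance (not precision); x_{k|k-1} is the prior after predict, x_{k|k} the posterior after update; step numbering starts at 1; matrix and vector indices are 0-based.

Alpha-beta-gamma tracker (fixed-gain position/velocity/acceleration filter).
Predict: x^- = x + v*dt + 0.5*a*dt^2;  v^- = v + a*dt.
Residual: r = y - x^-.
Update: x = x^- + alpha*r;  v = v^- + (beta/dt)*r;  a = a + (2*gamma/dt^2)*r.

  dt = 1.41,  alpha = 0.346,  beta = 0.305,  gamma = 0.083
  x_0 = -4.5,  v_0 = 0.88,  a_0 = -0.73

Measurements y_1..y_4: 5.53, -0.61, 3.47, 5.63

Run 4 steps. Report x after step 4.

x_post = 5.1343

step 1: x_pred=-3.9849  r=9.5149  x^+=-0.6927  v^+=1.9089  a^+=0.0645
step 2: x_pred=2.0629  r=-2.6729  x^+=1.1381  v^+=1.4216  a^+=-0.1587
step 3: x_pred=2.9847  r=0.4853  x^+=3.1526  v^+=1.3028  a^+=-0.1182
step 4: x_pred=4.8720  r=0.7580  x^+=5.1343  v^+=1.3001  a^+=-0.0549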